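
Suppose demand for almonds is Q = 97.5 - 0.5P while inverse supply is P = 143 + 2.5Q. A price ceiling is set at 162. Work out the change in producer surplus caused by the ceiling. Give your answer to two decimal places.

-94.71

Rewriting demand in inverse form: P = 195 - 2Q.
Without the control, 195 - 2Q = 143 + 2.5Q so Q* = 11.5556 and P* = 171.8889.
At the ceiling price 162, quantity supplied is (162 - 143)/2.5 = 7.6; supply is the short side, so Q = 7.6 trades at P = 162.
PS goes from (1/2)(11.5556)(28.8889) = 166.9136 to 72.2 (computed as (162 - 143)(7.6) - (1/2)(2.5)(7.6)^2), a change of -94.7136.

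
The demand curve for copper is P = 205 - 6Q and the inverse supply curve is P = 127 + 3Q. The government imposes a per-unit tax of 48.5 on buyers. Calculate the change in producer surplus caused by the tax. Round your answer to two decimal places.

-96.55

Pre-tax equilibrium: 205 - 6Q = 127 + 3Q gives Q* = 8.6667, P* = 153.
With the tax, buyers' net willingness to pay falls by 48.5: (205 - 48.5) - 6Q = 127 + 3Q, so Q_t = 3.2778. Buyers pay P_b = 185.3333; sellers receive P_s = P_b - 48.5 = 136.8333.
Producers lose the trapezoid between P_s and P* out to Q_t plus the triangle from Q_t to Q*: change in PS = 16.1157 - 112.6667 = -96.5509.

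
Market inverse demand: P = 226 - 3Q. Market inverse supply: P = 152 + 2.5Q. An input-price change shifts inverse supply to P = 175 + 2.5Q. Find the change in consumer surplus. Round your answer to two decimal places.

-142.56

Initial equilibrium: Q_0 = 13.4545, P_0 = 185.6364; CS_0 = (1/2)(13.4545)(40.3636) = 271.5372, PS_0 = (1/2)(13.4545)(33.6364) = 226.281.
New equilibrium: 226 - 3Q = 175 + 2.5Q gives Q_1 = 9.2727, P_1 = 198.1818; CS_1 = 128.9752, PS_1 = 107.4793.
Change in consumer surplus = 128.9752 - 271.5372 = -142.562.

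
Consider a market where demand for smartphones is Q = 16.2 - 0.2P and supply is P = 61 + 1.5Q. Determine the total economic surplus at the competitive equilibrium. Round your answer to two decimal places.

30.77

Rewriting demand in inverse form: P = 81 - 5Q.
Equilibrium: 81 - 5Q = 61 + 1.5Q, so Q* = 3.0769 and P* = 65.6154.
CS = (1/2)(3.0769)(15.3846) = 23.6686 and PS = (1/2)(3.0769)(4.6154) = 7.1006, so total surplus = 30.7692.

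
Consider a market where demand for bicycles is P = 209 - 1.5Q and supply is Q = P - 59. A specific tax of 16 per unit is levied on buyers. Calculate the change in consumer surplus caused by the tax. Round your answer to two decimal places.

Rewriting supply in inverse form: P = 59 + Q.
Pre-tax equilibrium: 209 - 1.5Q = 59 + Q gives Q* = 60, P* = 119.
With the tax, buyers' net willingness to pay falls by 16: (209 - 16) - 1.5Q = 59 + Q, so Q_t = 53.6. Buyers pay P_b = 128.6; sellers receive P_s = P_b - 16 = 112.6.
CS falls from (1/2)(60)(90) = 2700 to (1/2)(53.6)(80.4) = 2154.72, a change of -545.28.

-545.28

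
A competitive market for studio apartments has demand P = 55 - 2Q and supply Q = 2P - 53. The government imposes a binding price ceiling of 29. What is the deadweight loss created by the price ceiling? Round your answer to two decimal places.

Rewriting supply in inverse form: P = 26.5 + 0.5Q.
Free-market equilibrium: 55 - 2Q = 26.5 + 0.5Q gives Q* = 11.4, P* = 32.2.
At the ceiling price 29, quantity supplied is (29 - 26.5)/0.5 = 5; supply is the short side, so Q = 5 trades at P = 29.
At Q = 5 the demand price is 45 and the supply price is 29. Deadweight loss is the triangle between the curves from 5 to 11.4: (1/2)(45 - 29)(11.4 - 5) = 51.2.

51.20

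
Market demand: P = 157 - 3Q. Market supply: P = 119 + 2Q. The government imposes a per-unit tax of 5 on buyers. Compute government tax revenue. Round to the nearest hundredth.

33.00

Pre-tax equilibrium: 157 - 3Q = 119 + 2Q gives Q* = 7.6, P* = 134.2.
With the tax, buyers' net willingness to pay falls by 5: (157 - 5) - 3Q = 119 + 2Q, so Q_t = 6.6. Buyers pay P_b = 137.2; sellers receive P_s = P_b - 5 = 132.2.
Revenue is the tax times quantity traded: 5 x 6.6 = 33.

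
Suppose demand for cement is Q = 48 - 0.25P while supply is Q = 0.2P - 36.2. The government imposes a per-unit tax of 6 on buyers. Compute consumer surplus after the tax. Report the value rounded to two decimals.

Rewriting demand in inverse form: P = 192 - 4Q.
Rewriting supply in inverse form: P = 181 + 5Q.
Without the tax, 192 - 4Q = 181 + 5Q so Q* = 1.2222 and P* = 187.1111.
A tax on buyers shifts demand down by 6: (192 - 6) - 4Q = 181 + 5Q, so Q_t = 0.5556. Buyers pay P_b = 189.7778; sellers receive P_s = P_b - 6 = 183.7778.
Consumer surplus is the triangle under demand above P_b: (1/2)(0.5556)(192 - 189.7778) = 0.6173.

0.62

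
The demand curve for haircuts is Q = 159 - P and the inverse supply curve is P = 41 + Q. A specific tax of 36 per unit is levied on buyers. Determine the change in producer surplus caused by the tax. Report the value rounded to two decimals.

-900.00

Rewriting demand in inverse form: P = 159 - Q.
Pre-tax equilibrium: 159 - Q = 41 + Q gives Q* = 59, P* = 100.
With the tax, buyers' net willingness to pay falls by 36: (159 - 36) - Q = 41 + Q, so Q_t = 41. Buyers pay P_b = 118; sellers receive P_s = P_b - 36 = 82.
Producers lose the trapezoid between P_s and P* out to Q_t plus the triangle from Q_t to Q*: change in PS = 840.5 - 1740.5 = -900.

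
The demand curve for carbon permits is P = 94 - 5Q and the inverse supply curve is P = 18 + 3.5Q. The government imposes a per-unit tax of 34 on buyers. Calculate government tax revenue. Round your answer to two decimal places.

Pre-tax equilibrium: 94 - 5Q = 18 + 3.5Q gives Q* = 8.9412, P* = 49.2941.
A tax on buyers shifts demand down by 34: (94 - 34) - 5Q = 18 + 3.5Q, so Q_t = 4.9412. Buyers pay P_b = 69.2941; sellers receive P_s = P_b - 34 = 35.2941.
Tax revenue = t x Q_t = 34 x 4.9412 = 168.

168.00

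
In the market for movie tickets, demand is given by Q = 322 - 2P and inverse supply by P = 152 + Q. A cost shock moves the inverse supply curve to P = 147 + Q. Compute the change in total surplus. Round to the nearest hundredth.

38.33

Rewriting demand in inverse form: P = 161 - 0.5Q.
Initial equilibrium: Q_0 = 6, P_0 = 158; CS_0 = (1/2)(6)(3) = 9, PS_0 = (1/2)(6)(6) = 18.
New equilibrium: 161 - 0.5Q = 147 + Q gives Q_1 = 9.3333, P_1 = 156.3333; CS_1 = 21.7778, PS_1 = 43.5556.
Change in total surplus = (21.7778 + 43.5556) - (9 + 18) = 38.3333.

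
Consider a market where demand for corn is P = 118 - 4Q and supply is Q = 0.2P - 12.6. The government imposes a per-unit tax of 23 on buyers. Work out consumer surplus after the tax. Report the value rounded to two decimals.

Rewriting supply in inverse form: P = 63 + 5Q.
Without the tax, 118 - 4Q = 63 + 5Q so Q* = 6.1111 and P* = 93.5556.
With the tax, buyers' net willingness to pay falls by 23: (118 - 23) - 4Q = 63 + 5Q, so Q_t = 3.5556. Buyers pay P_b = 103.7778; sellers receive P_s = P_b - 23 = 80.7778.
Consumer surplus is the triangle under demand above P_b: (1/2)(3.5556)(118 - 103.7778) = 25.284.

25.28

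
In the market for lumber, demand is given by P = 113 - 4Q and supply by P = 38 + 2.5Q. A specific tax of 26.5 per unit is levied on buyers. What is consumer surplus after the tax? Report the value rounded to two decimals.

111.35

Pre-tax equilibrium: 113 - 4Q = 38 + 2.5Q gives Q* = 11.5385, P* = 66.8462.
A tax on buyers shifts demand down by 26.5: (113 - 26.5) - 4Q = 38 + 2.5Q, so Q_t = 7.4615. Buyers pay P_b = 83.1538; sellers receive P_s = P_b - 26.5 = 56.6538.
Consumer surplus is the triangle under demand above P_b: (1/2)(7.4615)(113 - 83.1538) = 111.3491.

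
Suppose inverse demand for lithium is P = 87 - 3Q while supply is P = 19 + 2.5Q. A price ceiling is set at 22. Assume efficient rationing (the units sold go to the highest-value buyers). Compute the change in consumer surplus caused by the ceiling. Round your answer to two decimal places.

-153.45

Free-market equilibrium: 87 - 3Q = 19 + 2.5Q gives Q* = 12.3636, P* = 49.9091.
At the ceiling price 22, quantity supplied is (22 - 19)/2.5 = 1.2; supply is the short side, so Q = 1.2 trades at P = 22.
CS goes from (1/2)(12.3636)(37.0909) = 229.2893 to 75.84 (computed as (87 - 22)(1.2) - (1/2)(3)(1.2)^2), a change of -153.4493.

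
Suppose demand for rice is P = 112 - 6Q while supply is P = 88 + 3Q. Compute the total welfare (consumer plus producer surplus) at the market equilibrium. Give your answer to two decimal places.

Equilibrium: 112 - 6Q = 88 + 3Q, so Q* = 2.6667 and P* = 96.
CS = (1/2)(2.6667)(16) = 21.3333 and PS = (1/2)(2.6667)(8) = 10.6667, so total surplus = 32.

32.00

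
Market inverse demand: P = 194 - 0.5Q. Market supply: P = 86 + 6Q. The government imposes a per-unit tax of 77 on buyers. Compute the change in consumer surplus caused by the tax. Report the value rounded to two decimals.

-63.33

Without the tax, 194 - 0.5Q = 86 + 6Q so Q* = 16.6154 and P* = 185.6923.
With the tax, buyers' net willingness to pay falls by 77: (194 - 77) - 0.5Q = 86 + 6Q, so Q_t = 4.7692. Buyers pay P_b = 191.6154; sellers receive P_s = P_b - 77 = 114.6154.
CS falls from (1/2)(16.6154)(8.3077) = 69.0178 to (1/2)(4.7692)(2.3846) = 5.6864, a change of -63.3314.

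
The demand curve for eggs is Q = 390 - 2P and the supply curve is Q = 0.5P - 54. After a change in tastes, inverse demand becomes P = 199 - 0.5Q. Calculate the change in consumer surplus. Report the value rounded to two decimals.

Rewriting demand in inverse form: P = 195 - 0.5Q.
Rewriting supply in inverse form: P = 108 + 2Q.
Initial equilibrium: Q_0 = 34.8, P_0 = 177.6; CS_0 = (1/2)(34.8)(17.4) = 302.76, PS_0 = (1/2)(34.8)(69.6) = 1211.04.
New equilibrium: 199 - 0.5Q = 108 + 2Q gives Q_1 = 36.4, P_1 = 180.8; CS_1 = 331.24, PS_1 = 1324.96.
Change in consumer surplus = 331.24 - 302.76 = 28.48.

28.48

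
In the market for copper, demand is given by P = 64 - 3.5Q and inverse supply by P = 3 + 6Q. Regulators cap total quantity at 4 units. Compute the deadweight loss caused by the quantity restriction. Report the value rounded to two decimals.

27.84

Unrestricted equilibrium: Q* = (64 - 3)/(3.5 + 6) = 6.4211.
At Q = 4 the demand price is 64 - 3.5(4) = 50 and the supply price is 3 + 6(4) = 27.
DWL = (1/2)(gap between curves at 4) x (Q* - 4) = (1/2)(23)(2.4211) = 27.8421.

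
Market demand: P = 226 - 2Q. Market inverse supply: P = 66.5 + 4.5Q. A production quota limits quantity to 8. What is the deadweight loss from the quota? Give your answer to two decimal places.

Without the quota, 226 - 2Q = 66.5 + 4.5Q gives Q* = 24.5385.
At Q = 8 the demand price is 226 - 2(8) = 210 and the supply price is 66.5 + 4.5(8) = 102.5.
Deadweight loss is the triangle between the curves from 8 to 24.5385: (1/2)(210 - 102.5)(24.5385 - 8) = 888.9423.

888.94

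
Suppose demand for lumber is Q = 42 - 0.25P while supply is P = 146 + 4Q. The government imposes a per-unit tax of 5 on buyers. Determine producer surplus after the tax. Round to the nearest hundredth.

Rewriting demand in inverse form: P = 168 - 4Q.
Pre-tax equilibrium: 168 - 4Q = 146 + 4Q gives Q* = 2.75, P* = 157.
A tax on buyers shifts demand down by 5: (168 - 5) - 4Q = 146 + 4Q, so Q_t = 2.125. Buyers pay P_b = 159.5; sellers receive P_s = P_b - 5 = 154.5.
Producer surplus is the triangle above supply below P_s: (1/2)(2.125)(154.5 - 146) = 9.0312.

9.03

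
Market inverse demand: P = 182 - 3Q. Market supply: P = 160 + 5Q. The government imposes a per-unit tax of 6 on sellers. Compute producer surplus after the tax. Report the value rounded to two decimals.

10.00

Without the tax, 182 - 3Q = 160 + 5Q so Q* = 2.75 and P* = 173.75.
A tax on sellers shifts supply up by 6: 182 - 3Q = 160 + 5Q + 6, so Q_t = 2. Buyers pay P_b = 176; sellers receive P_s = P_b - 6 = 170.
Producer surplus is the triangle above supply below P_s: (1/2)(2)(170 - 160) = 10.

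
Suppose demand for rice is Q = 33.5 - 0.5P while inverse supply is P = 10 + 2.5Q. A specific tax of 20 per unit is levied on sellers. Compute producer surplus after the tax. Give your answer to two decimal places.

84.51

Rewriting demand in inverse form: P = 67 - 2Q.
Pre-tax equilibrium: 67 - 2Q = 10 + 2.5Q gives Q* = 12.6667, P* = 41.6667.
With the tax, sellers need 20 more per unit: 67 - 2Q = 10 + 2.5Q + 20, so Q_t = 8.2222. Buyers pay P_b = 50.5556; sellers receive P_s = P_b - 20 = 30.5556.
PS = (1/2)(Q_t)(P_s - 10) = (1/2)(8.2222)(20.5556) = 84.5062.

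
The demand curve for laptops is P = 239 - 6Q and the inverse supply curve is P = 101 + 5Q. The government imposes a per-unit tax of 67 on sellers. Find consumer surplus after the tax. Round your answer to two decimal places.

Without the tax, 239 - 6Q = 101 + 5Q so Q* = 12.5455 and P* = 163.7273.
A tax on sellers shifts supply up by 67: 239 - 6Q = 101 + 5Q + 67, so Q_t = 6.4545. Buyers pay P_b = 200.2727; sellers receive P_s = P_b - 67 = 133.2727.
Consumer surplus is the triangle under demand above P_b: (1/2)(6.4545)(239 - 200.2727) = 124.9835.

124.98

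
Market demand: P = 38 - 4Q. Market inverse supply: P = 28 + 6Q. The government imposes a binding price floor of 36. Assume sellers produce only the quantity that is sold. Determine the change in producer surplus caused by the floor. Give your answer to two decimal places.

0.25

Free-market equilibrium: 38 - 4Q = 28 + 6Q gives Q* = 1, P* = 34.
At the floor price 36, quantity demanded is (38 - 36)/4 = 0.5; demand is the short side, so Q = 0.5 trades at P = 36.
PS goes from (1/2)(1)(6) = 3 to 3.25 (computed as (36 - 28)(0.5) - (1/2)(6)(0.5)^2), a change of 0.25.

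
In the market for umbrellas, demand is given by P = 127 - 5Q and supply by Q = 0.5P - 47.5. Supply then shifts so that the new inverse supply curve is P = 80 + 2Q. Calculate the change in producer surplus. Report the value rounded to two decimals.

Rewriting supply in inverse form: P = 95 + 2Q.
Initial equilibrium: Q_0 = 4.5714, P_0 = 104.1429; CS_0 = (1/2)(4.5714)(22.8571) = 52.2449, PS_0 = (1/2)(4.5714)(9.1429) = 20.898.
New equilibrium: 127 - 5Q = 80 + 2Q gives Q_1 = 6.7143, P_1 = 93.4286; CS_1 = 112.7041, PS_1 = 45.0816.
Change in producer surplus = 45.0816 - 20.898 = 24.1837.

24.18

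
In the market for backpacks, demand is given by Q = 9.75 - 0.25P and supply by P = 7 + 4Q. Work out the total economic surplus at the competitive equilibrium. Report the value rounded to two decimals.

64.00

Rewriting demand in inverse form: P = 39 - 4Q.
Set 39 - 4Q = 7 + 4Q, which gives 32 = 8Q, so Q* = 4 and P* = 39 - 4(4) = 23.
CS = (1/2)(4)(16) = 32 and PS = (1/2)(4)(16) = 32, so total surplus = 64.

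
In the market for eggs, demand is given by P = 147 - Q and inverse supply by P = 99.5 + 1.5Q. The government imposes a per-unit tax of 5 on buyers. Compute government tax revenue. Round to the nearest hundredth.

85.00

Without the tax, 147 - Q = 99.5 + 1.5Q so Q* = 19 and P* = 128.
With the tax, buyers' net willingness to pay falls by 5: (147 - 5) - Q = 99.5 + 1.5Q, so Q_t = 17. Buyers pay P_b = 130; sellers receive P_s = P_b - 5 = 125.
Tax revenue = t x Q_t = 5 x 17 = 85.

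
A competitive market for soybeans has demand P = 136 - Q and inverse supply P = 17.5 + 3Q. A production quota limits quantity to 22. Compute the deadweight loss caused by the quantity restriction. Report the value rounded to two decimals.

Without the quota, 136 - Q = 17.5 + 3Q gives Q* = 29.625.
At Q = 22 the demand price is 136 - (22) = 114 and the supply price is 17.5 + 3(22) = 83.5.
DWL = (1/2)(gap between curves at 22) x (Q* - 22) = (1/2)(30.5)(7.625) = 116.2812.

116.28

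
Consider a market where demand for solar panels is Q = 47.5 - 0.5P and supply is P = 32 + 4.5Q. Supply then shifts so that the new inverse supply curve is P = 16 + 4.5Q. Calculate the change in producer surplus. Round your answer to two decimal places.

Rewriting demand in inverse form: P = 95 - 2Q.
Initial equilibrium: Q_0 = 9.6923, P_0 = 75.6154; CS_0 = (1/2)(9.6923)(19.3846) = 93.9408, PS_0 = (1/2)(9.6923)(43.6154) = 211.3669.
New equilibrium: 95 - 2Q = 16 + 4.5Q gives Q_1 = 12.1538, P_1 = 70.6923; CS_1 = 147.716, PS_1 = 332.3609.
Change in producer surplus = 332.3609 - 211.3669 = 120.9941.

120.99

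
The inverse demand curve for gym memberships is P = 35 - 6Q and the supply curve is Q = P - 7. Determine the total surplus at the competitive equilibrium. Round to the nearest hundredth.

56.00

Rewriting supply in inverse form: P = 7 + Q.
Equilibrium: 35 - 6Q = 7 + Q, so Q* = 4 and P* = 11.
CS = (1/2)(4)(24) = 48 and PS = (1/2)(4)(4) = 8, so total surplus = 56.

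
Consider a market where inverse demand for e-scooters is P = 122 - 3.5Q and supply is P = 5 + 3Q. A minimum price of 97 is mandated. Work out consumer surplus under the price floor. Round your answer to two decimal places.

89.29

Without the control, 122 - 3.5Q = 5 + 3Q so Q* = 18 and P* = 59.
At the floor price 97, quantity demanded is (122 - 97)/3.5 = 7.1429; demand is the short side, so Q = 7.1429 trades at P = 97.
CS is the triangle under demand above 97: (1/2)(7.1429)(122 - 97) = 89.2857.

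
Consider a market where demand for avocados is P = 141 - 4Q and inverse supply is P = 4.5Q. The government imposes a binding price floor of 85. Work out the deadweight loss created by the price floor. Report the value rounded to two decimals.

28.47

Without the control, 141 - 4Q = 4.5Q so Q* = 16.5882 and P* = 74.6471.
At P = 85, buyers demand (141 - 85)/4 = 14 while sellers would supply more, so the quantity traded is 14 at price 85.
At Q = 14 the demand price is 85 and the supply price is 63. Deadweight loss is the triangle between the curves from 14 to 16.5882: (1/2)(85 - 63)(16.5882 - 14) = 28.4706.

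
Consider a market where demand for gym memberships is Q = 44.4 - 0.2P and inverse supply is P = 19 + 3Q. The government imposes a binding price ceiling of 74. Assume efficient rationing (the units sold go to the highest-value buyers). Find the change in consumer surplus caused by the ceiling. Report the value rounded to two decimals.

263.33

Rewriting demand in inverse form: P = 222 - 5Q.
Without the control, 222 - 5Q = 19 + 3Q so Q* = 25.375 and P* = 95.125.
At the ceiling price 74, quantity supplied is (74 - 19)/3 = 18.3333; supply is the short side, so Q = 18.3333 trades at P = 74.
CS goes from (1/2)(25.375)(126.875) = 1609.7266 to 1873.0556 (computed as (222 - 74)(18.3333) - (1/2)(5)(18.3333)^2), a change of 263.329.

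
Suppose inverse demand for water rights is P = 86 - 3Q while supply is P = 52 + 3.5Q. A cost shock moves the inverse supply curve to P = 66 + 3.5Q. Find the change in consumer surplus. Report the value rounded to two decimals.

Initial equilibrium: Q_0 = 5.2308, P_0 = 70.3077; CS_0 = (1/2)(5.2308)(15.6923) = 41.0414, PS_0 = (1/2)(5.2308)(18.3077) = 47.8817.
New equilibrium: 86 - 3Q = 66 + 3.5Q gives Q_1 = 3.0769, P_1 = 76.7692; CS_1 = 14.2012, PS_1 = 16.568.
Change in consumer surplus = 14.2012 - 41.0414 = -26.8402.

-26.84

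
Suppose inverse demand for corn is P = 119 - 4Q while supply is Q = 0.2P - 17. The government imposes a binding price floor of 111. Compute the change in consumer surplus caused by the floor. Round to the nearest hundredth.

-20.54

Rewriting supply in inverse form: P = 85 + 5Q.
Free-market equilibrium: 119 - 4Q = 85 + 5Q gives Q* = 3.7778, P* = 103.8889.
At the floor price 111, quantity demanded is (119 - 111)/4 = 2; demand is the short side, so Q = 2 trades at P = 111.
CS goes from (1/2)(3.7778)(15.1111) = 28.5432 to 8 (computed as (119 - 111)(2) - (1/2)(4)(2)^2), a change of -20.5432.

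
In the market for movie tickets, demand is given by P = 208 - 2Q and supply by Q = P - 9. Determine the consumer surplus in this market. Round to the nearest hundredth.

Rewriting supply in inverse form: P = 9 + Q.
Set 208 - 2Q = 9 + Q, which gives 199 = 3Q, so Q* = 66.3333 and P* = 208 - 2(66.3333) = 75.3333.
CS is the area between the demand curve and P* from 0 to Q*: (1/2)(66.3333)(132.6667) = 4400.1111.

4400.11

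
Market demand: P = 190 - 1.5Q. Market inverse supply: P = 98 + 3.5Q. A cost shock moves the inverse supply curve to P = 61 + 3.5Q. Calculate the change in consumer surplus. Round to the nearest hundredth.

Initial equilibrium: Q_0 = 18.4, P_0 = 162.4; CS_0 = (1/2)(18.4)(27.6) = 253.92, PS_0 = (1/2)(18.4)(64.4) = 592.48.
New equilibrium: 190 - 1.5Q = 61 + 3.5Q gives Q_1 = 25.8, P_1 = 151.3; CS_1 = 499.23, PS_1 = 1164.87.
Change in consumer surplus = 499.23 - 253.92 = 245.31.

245.31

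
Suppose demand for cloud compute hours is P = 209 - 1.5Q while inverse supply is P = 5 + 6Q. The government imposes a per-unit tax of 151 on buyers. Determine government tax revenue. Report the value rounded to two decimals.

Without the tax, 209 - 1.5Q = 5 + 6Q so Q* = 27.2 and P* = 168.2.
With the tax, buyers' net willingness to pay falls by 151: (209 - 151) - 1.5Q = 5 + 6Q, so Q_t = 7.0667. Buyers pay P_b = 198.4; sellers receive P_s = P_b - 151 = 47.4.
Revenue is the tax times quantity traded: 151 x 7.0667 = 1067.0667.

1067.07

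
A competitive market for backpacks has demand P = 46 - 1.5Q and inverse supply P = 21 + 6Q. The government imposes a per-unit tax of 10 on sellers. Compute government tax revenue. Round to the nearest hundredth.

20.00

Without the tax, 46 - 1.5Q = 21 + 6Q so Q* = 3.3333 and P* = 41.
With the tax, sellers need 10 more per unit: 46 - 1.5Q = 21 + 6Q + 10, so Q_t = 2. Buyers pay P_b = 43; sellers receive P_s = P_b - 10 = 33.
Revenue is the tax times quantity traded: 10 x 2 = 20.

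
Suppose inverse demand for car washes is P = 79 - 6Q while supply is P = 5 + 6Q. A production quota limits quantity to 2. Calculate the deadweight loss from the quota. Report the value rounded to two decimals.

Unrestricted equilibrium: Q* = (79 - 5)/(6 + 6) = 6.1667.
At Q = 2 the demand price is 79 - 6(2) = 67 and the supply price is 5 + 6(2) = 17.
DWL = (1/2)(gap between curves at 2) x (Q* - 2) = (1/2)(50)(4.1667) = 104.1667.

104.17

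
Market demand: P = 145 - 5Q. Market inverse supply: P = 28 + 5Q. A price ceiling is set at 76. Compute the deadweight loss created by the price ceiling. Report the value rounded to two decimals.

22.05

Without the control, 145 - 5Q = 28 + 5Q so Q* = 11.7 and P* = 86.5.
At the ceiling price 76, quantity supplied is (76 - 28)/5 = 9.6; supply is the short side, so Q = 9.6 trades at P = 76.
The lost-trades triangle has base Q* - 9.6 = 2.1 and height equal to the gap between the curves at Q = 9.6, which is 97 - 76 = 21. DWL = (1/2)(2.1)(21) = 22.05.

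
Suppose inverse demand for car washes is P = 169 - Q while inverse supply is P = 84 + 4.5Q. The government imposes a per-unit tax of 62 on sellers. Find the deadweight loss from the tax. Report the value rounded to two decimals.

349.45

Without the tax, 169 - Q = 84 + 4.5Q so Q* = 15.4545 and P* = 153.5455.
With the tax, sellers need 62 more per unit: 169 - Q = 84 + 4.5Q + 62, so Q_t = 4.1818. Buyers pay P_b = 164.8182; sellers receive P_s = P_b - 62 = 102.8182.
Deadweight loss is the triangle between the curves from Q_t to Q*: (1/2)(15.4545 - 4.1818)(62) = 349.4545.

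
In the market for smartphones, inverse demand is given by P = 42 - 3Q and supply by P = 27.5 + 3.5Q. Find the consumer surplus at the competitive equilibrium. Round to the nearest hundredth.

Setting demand equal to supply, 14.5 = 6.5Q, so Q* = 2.2308 and P* = 35.3077.
CS is the area between the demand curve and P* from 0 to Q*: (1/2)(2.2308)(6.6923) = 7.4645.

7.46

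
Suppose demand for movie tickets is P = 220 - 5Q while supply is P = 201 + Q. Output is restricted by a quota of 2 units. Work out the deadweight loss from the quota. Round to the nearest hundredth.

Unrestricted equilibrium: Q* = (220 - 201)/(5 + 1) = 3.1667.
At Q = 2 the demand price is 220 - 5(2) = 210 and the supply price is 201 + (2) = 203.
Deadweight loss is the triangle between the curves from 2 to 3.1667: (1/2)(210 - 203)(3.1667 - 2) = 4.0833.

4.08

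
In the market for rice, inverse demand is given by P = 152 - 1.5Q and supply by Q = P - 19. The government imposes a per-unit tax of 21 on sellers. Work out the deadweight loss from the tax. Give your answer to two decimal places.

88.20

Rewriting supply in inverse form: P = 19 + Q.
Pre-tax equilibrium: 152 - 1.5Q = 19 + Q gives Q* = 53.2, P* = 72.2.
With the tax, sellers need 21 more per unit: 152 - 1.5Q = 19 + Q + 21, so Q_t = 44.8. Buyers pay P_b = 84.8; sellers receive P_s = P_b - 21 = 63.8.
Deadweight loss is the triangle between the curves from Q_t to Q*: (1/2)(53.2 - 44.8)(21) = 88.2.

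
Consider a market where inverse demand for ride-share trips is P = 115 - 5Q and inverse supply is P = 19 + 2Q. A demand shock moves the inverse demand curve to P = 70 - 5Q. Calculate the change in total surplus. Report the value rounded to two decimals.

-472.50

Initial equilibrium: Q_0 = 13.7143, P_0 = 46.4286; CS_0 = (1/2)(13.7143)(68.5714) = 470.2041, PS_0 = (1/2)(13.7143)(27.4286) = 188.0816.
New equilibrium: 70 - 5Q = 19 + 2Q gives Q_1 = 7.2857, P_1 = 33.5714; CS_1 = 132.7041, PS_1 = 53.0816.
Change in total surplus = (132.7041 + 53.0816) - (470.2041 + 188.0816) = -472.5.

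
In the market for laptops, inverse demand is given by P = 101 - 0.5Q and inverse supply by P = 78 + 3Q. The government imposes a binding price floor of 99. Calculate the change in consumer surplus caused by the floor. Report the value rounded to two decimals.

Free-market equilibrium: 101 - 0.5Q = 78 + 3Q gives Q* = 6.5714, P* = 97.7143.
At the floor price 99, quantity demanded is (101 - 99)/0.5 = 4; demand is the short side, so Q = 4 trades at P = 99.
CS goes from (1/2)(6.5714)(3.2857) = 10.7959 to 4 (computed as (101 - 99)(4) - (1/2)(0.5)(4)^2), a change of -6.7959.

-6.80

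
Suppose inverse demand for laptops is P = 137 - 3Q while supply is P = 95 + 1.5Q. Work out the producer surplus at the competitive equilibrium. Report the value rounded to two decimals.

65.33

Setting demand equal to supply, 42 = 4.5Q, so Q* = 9.3333 and P* = 109.
The supply curve's price intercept is 95, so PS = (1/2)(Q*)(P* - 95) = (1/2)(9.3333)(14) = 65.3333.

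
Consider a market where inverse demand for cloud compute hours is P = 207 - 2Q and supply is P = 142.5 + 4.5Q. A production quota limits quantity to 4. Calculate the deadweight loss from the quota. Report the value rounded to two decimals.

Without the quota, 207 - 2Q = 142.5 + 4.5Q gives Q* = 9.9231.
At Q = 4 the demand price is 207 - 2(4) = 199 and the supply price is 142.5 + 4.5(4) = 160.5.
Deadweight loss is the triangle between the curves from 4 to 9.9231: (1/2)(199 - 160.5)(9.9231 - 4) = 114.0192.

114.02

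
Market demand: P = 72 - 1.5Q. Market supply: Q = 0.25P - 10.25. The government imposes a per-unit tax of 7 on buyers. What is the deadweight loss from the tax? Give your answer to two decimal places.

4.45

Rewriting supply in inverse form: P = 41 + 4Q.
Without the tax, 72 - 1.5Q = 41 + 4Q so Q* = 5.6364 and P* = 63.5455.
With the tax, buyers' net willingness to pay falls by 7: (72 - 7) - 1.5Q = 41 + 4Q, so Q_t = 4.3636. Buyers pay P_b = 65.4545; sellers receive P_s = P_b - 7 = 58.4545.
Deadweight loss is the triangle between the curves from Q_t to Q*: (1/2)(5.6364 - 4.3636)(7) = 4.4545.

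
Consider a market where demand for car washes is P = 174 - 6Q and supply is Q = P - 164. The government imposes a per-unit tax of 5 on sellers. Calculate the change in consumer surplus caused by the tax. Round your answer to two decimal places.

-4.59

Rewriting supply in inverse form: P = 164 + Q.
Without the tax, 174 - 6Q = 164 + Q so Q* = 1.4286 and P* = 165.4286.
A tax on sellers shifts supply up by 5: 174 - 6Q = 164 + Q + 5, so Q_t = 0.7143. Buyers pay P_b = 169.7143; sellers receive P_s = P_b - 5 = 164.7143.
CS falls from (1/2)(1.4286)(8.5714) = 6.1224 to (1/2)(0.7143)(4.2857) = 1.5306, a change of -4.5918.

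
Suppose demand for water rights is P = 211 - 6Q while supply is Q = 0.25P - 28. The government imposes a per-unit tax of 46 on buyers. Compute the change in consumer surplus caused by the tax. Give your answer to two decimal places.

-209.76

Rewriting supply in inverse form: P = 112 + 4Q.
Pre-tax equilibrium: 211 - 6Q = 112 + 4Q gives Q* = 9.9, P* = 151.6.
With the tax, buyers' net willingness to pay falls by 46: (211 - 46) - 6Q = 112 + 4Q, so Q_t = 5.3. Buyers pay P_b = 179.2; sellers receive P_s = P_b - 46 = 133.2.
CS falls from (1/2)(9.9)(59.4) = 294.03 to (1/2)(5.3)(31.8) = 84.27, a change of -209.76.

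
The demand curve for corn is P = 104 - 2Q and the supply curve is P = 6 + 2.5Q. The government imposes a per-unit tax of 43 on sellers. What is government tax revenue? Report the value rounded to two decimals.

Pre-tax equilibrium: 104 - 2Q = 6 + 2.5Q gives Q* = 21.7778, P* = 60.4444.
A tax on sellers shifts supply up by 43: 104 - 2Q = 6 + 2.5Q + 43, so Q_t = 12.2222. Buyers pay P_b = 79.5556; sellers receive P_s = P_b - 43 = 36.5556.
Revenue is the tax times quantity traded: 43 x 12.2222 = 525.5556.

525.56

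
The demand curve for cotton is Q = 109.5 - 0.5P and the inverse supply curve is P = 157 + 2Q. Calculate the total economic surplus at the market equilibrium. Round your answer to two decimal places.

Rewriting demand in inverse form: P = 219 - 2Q.
Set 219 - 2Q = 157 + 2Q, which gives 62 = 4Q, so Q* = 15.5 and P* = 219 - 2(15.5) = 188.
Total surplus is the full triangle between the curves from 0 to Q*: (1/2)(15.5)(219 - 157) = 480.5.

480.50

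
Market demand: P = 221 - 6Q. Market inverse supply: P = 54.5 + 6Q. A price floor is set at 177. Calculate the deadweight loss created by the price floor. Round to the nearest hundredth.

Free-market equilibrium: 221 - 6Q = 54.5 + 6Q gives Q* = 13.875, P* = 137.75.
At P = 177, buyers demand (221 - 177)/6 = 7.3333 while sellers would supply more, so the quantity traded is 7.3333 at price 177.
At Q = 7.3333 the demand price is 177 and the supply price is 98.5. Deadweight loss is the triangle between the curves from 7.3333 to 13.875: (1/2)(177 - 98.5)(13.875 - 7.3333) = 256.7604.

256.76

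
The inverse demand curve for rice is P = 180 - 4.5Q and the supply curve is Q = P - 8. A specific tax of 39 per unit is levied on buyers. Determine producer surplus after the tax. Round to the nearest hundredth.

292.38

Rewriting supply in inverse form: P = 8 + Q.
Pre-tax equilibrium: 180 - 4.5Q = 8 + Q gives Q* = 31.2727, P* = 39.2727.
A tax on buyers shifts demand down by 39: (180 - 39) - 4.5Q = 8 + Q, so Q_t = 24.1818. Buyers pay P_b = 71.1818; sellers receive P_s = P_b - 39 = 32.1818.
Producer surplus is the triangle above supply below P_s: (1/2)(24.1818)(32.1818 - 8) = 292.3802.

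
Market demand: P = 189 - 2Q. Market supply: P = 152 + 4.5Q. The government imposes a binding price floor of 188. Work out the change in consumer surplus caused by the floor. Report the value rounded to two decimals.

Free-market equilibrium: 189 - 2Q = 152 + 4.5Q gives Q* = 5.6923, P* = 177.6154.
At the floor price 188, quantity demanded is (189 - 188)/2 = 0.5; demand is the short side, so Q = 0.5 trades at P = 188.
CS goes from (1/2)(5.6923)(11.3846) = 32.4024 to 0.25 (computed as (189 - 188)(0.5) - (1/2)(2)(0.5)^2), a change of -32.1524.

-32.15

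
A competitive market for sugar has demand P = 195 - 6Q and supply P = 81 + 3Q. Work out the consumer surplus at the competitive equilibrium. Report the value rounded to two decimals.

Setting demand equal to supply, 114 = 9Q, so Q* = 12.6667 and P* = 119.
CS is the area between the demand curve and P* from 0 to Q*: (1/2)(12.6667)(76) = 481.3333.

481.33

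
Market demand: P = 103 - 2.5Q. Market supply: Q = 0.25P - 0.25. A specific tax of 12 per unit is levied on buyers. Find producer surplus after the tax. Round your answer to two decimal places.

383.43

Rewriting supply in inverse form: P = 1 + 4Q.
Without the tax, 103 - 2.5Q = 1 + 4Q so Q* = 15.6923 and P* = 63.7692.
With the tax, buyers' net willingness to pay falls by 12: (103 - 12) - 2.5Q = 1 + 4Q, so Q_t = 13.8462. Buyers pay P_b = 68.3846; sellers receive P_s = P_b - 12 = 56.3846.
Producer surplus is the triangle above supply below P_s: (1/2)(13.8462)(56.3846 - 1) = 383.432.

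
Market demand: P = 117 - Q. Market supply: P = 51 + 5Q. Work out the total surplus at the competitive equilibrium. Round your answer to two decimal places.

Setting demand equal to supply, 66 = 6Q, so Q* = 11 and P* = 106.
CS = (1/2)(11)(11) = 60.5 and PS = (1/2)(11)(55) = 302.5, so total surplus = 363.

363.00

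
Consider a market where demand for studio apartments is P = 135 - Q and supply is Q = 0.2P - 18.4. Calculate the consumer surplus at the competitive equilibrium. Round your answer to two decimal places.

Rewriting supply in inverse form: P = 92 + 5Q.
Equilibrium: 135 - Q = 92 + 5Q, so Q* = 7.1667 and P* = 127.8333.
The demand choke price is 135, so CS = (1/2)(Q*)(135 - P*) = (1/2)(7.1667)(7.1667) = 25.6806.

25.68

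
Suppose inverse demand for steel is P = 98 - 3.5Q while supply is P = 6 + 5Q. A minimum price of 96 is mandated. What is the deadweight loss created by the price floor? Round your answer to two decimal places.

Free-market equilibrium: 98 - 3.5Q = 6 + 5Q gives Q* = 10.8235, P* = 60.1176.
At the floor price 96, quantity demanded is (98 - 96)/3.5 = 0.5714; demand is the short side, so Q = 0.5714 trades at P = 96.
The lost-trades triangle has base Q* - 0.5714 = 10.2521 and height equal to the gap between the curves at Q = 0.5714, which is 96 - 8.8571 = 87.1429. DWL = (1/2)(10.2521)(87.1429) = 446.6987.

446.70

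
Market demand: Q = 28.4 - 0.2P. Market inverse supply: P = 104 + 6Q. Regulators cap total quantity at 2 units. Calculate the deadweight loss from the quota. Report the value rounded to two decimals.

Rewriting demand in inverse form: P = 142 - 5Q.
Unrestricted equilibrium: Q* = (142 - 104)/(5 + 6) = 3.4545.
At Q = 2 the demand price is 142 - 5(2) = 132 and the supply price is 104 + 6(2) = 116.
Deadweight loss is the triangle between the curves from 2 to 3.4545: (1/2)(132 - 116)(3.4545 - 2) = 11.6364.

11.64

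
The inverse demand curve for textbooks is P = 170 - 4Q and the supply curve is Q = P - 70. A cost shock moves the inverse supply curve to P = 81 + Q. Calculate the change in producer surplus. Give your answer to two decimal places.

-41.58

Rewriting supply in inverse form: P = 70 + Q.
Initial equilibrium: Q_0 = 20, P_0 = 90; CS_0 = (1/2)(20)(80) = 800, PS_0 = (1/2)(20)(20) = 200.
New equilibrium: 170 - 4Q = 81 + Q gives Q_1 = 17.8, P_1 = 98.8; CS_1 = 633.68, PS_1 = 158.42.
Change in producer surplus = 158.42 - 200 = -41.58.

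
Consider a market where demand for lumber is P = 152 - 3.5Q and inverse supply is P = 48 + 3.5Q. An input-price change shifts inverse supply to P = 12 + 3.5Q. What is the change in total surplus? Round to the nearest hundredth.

Initial equilibrium: Q_0 = 14.8571, P_0 = 100; CS_0 = (1/2)(14.8571)(52) = 386.2857, PS_0 = (1/2)(14.8571)(52) = 386.2857.
New equilibrium: 152 - 3.5Q = 12 + 3.5Q gives Q_1 = 20, P_1 = 82; CS_1 = 700, PS_1 = 700.
Change in total surplus = (700 + 700) - (386.2857 + 386.2857) = 627.4286.

627.43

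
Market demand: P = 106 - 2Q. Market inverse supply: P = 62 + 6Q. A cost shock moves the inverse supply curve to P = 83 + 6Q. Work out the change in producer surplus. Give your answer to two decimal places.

Initial equilibrium: Q_0 = 5.5, P_0 = 95; CS_0 = (1/2)(5.5)(11) = 30.25, PS_0 = (1/2)(5.5)(33) = 90.75.
New equilibrium: 106 - 2Q = 83 + 6Q gives Q_1 = 2.875, P_1 = 100.25; CS_1 = 8.2656, PS_1 = 24.7969.
Change in producer surplus = 24.7969 - 90.75 = -65.9531.

-65.95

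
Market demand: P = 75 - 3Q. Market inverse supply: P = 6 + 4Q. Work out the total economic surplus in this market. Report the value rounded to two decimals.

Set 75 - 3Q = 6 + 4Q, which gives 69 = 7Q, so Q* = 9.8571 and P* = 75 - 3(9.8571) = 45.4286.
Total surplus is the full triangle between the curves from 0 to Q*: (1/2)(9.8571)(75 - 6) = 340.0714.

340.07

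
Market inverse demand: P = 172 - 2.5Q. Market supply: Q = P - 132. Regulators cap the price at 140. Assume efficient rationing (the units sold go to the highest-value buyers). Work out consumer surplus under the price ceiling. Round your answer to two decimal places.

Rewriting supply in inverse form: P = 132 + Q.
Without the control, 172 - 2.5Q = 132 + Q so Q* = 11.4286 and P* = 143.4286.
At P = 140, sellers supply (140 - 132)/1 = 8 while buyers want more, so the quantity traded is 8 at price 140.
The demand price at Q = 8 is 152. CS is the trapezoid between demand and 140 over [0, 8]: (1/2)[(172 - 140) + (152 - 140)](8) = 176.

176.00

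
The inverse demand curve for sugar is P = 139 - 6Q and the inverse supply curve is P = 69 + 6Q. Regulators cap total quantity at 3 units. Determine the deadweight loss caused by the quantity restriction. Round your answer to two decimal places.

48.17

Without the quota, 139 - 6Q = 69 + 6Q gives Q* = 5.8333.
At Q = 3 the demand price is 139 - 6(3) = 121 and the supply price is 69 + 6(3) = 87.
DWL = (1/2)(gap between curves at 3) x (Q* - 3) = (1/2)(34)(2.8333) = 48.1667.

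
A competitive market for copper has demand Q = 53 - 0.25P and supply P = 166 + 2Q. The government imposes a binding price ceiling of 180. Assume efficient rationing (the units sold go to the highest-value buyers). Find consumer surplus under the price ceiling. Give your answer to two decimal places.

126.00

Rewriting demand in inverse form: P = 212 - 4Q.
Without the control, 212 - 4Q = 166 + 2Q so Q* = 7.6667 and P* = 181.3333.
At the ceiling price 180, quantity supplied is (180 - 166)/2 = 7; supply is the short side, so Q = 7 trades at P = 180.
The demand price at Q = 7 is 184. CS is the trapezoid between demand and 180 over [0, 7]: (1/2)[(212 - 180) + (184 - 180)](7) = 126.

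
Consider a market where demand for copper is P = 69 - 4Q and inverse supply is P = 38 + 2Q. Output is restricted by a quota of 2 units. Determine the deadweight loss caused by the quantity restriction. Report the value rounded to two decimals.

30.08

Unrestricted equilibrium: Q* = (69 - 38)/(4 + 2) = 5.1667.
At Q = 2 the demand price is 69 - 4(2) = 61 and the supply price is 38 + 2(2) = 42.
DWL = (1/2)(gap between curves at 2) x (Q* - 2) = (1/2)(19)(3.1667) = 30.0833.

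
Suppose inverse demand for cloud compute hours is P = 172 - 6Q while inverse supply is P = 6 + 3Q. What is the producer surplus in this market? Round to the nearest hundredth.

510.30

Setting demand equal to supply, 166 = 9Q, so Q* = 18.4444 and P* = 61.3333.
The supply curve's price intercept is 6, so PS = (1/2)(Q*)(P* - 6) = (1/2)(18.4444)(55.3333) = 510.2963.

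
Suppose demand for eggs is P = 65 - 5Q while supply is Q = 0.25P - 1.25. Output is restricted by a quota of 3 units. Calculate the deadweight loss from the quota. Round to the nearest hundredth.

Rewriting supply in inverse form: P = 5 + 4Q.
Without the quota, 65 - 5Q = 5 + 4Q gives Q* = 6.6667.
At Q = 3 the demand price is 65 - 5(3) = 50 and the supply price is 5 + 4(3) = 17.
Deadweight loss is the triangle between the curves from 3 to 6.6667: (1/2)(50 - 17)(6.6667 - 3) = 60.5.

60.50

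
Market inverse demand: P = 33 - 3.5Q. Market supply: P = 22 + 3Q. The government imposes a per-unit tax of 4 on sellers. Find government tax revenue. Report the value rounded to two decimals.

4.31

Without the tax, 33 - 3.5Q = 22 + 3Q so Q* = 1.6923 and P* = 27.0769.
A tax on sellers shifts supply up by 4: 33 - 3.5Q = 22 + 3Q + 4, so Q_t = 1.0769. Buyers pay P_b = 29.2308; sellers receive P_s = P_b - 4 = 25.2308.
Tax revenue = t x Q_t = 4 x 1.0769 = 4.3077.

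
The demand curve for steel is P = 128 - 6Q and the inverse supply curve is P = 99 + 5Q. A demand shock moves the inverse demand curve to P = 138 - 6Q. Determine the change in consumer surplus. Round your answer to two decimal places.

16.86

Initial equilibrium: Q_0 = 2.6364, P_0 = 112.1818; CS_0 = (1/2)(2.6364)(15.8182) = 20.8512, PS_0 = (1/2)(2.6364)(13.1818) = 17.376.
New equilibrium: 138 - 6Q = 99 + 5Q gives Q_1 = 3.5455, P_1 = 116.7273; CS_1 = 37.7107, PS_1 = 31.4256.
Change in consumer surplus = 37.7107 - 20.8512 = 16.8595.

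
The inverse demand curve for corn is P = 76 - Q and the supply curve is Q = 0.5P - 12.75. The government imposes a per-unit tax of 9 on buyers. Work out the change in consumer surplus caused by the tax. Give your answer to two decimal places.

-46.00

Rewriting supply in inverse form: P = 25.5 + 2Q.
Without the tax, 76 - Q = 25.5 + 2Q so Q* = 16.8333 and P* = 59.1667.
A tax on buyers shifts demand down by 9: (76 - 9) - Q = 25.5 + 2Q, so Q_t = 13.8333. Buyers pay P_b = 62.1667; sellers receive P_s = P_b - 9 = 53.1667.
Consumers lose the trapezoid between P* and P_b out to Q_t plus the triangle from Q_t to Q*: change in CS = 95.6806 - 141.6806 = -46.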